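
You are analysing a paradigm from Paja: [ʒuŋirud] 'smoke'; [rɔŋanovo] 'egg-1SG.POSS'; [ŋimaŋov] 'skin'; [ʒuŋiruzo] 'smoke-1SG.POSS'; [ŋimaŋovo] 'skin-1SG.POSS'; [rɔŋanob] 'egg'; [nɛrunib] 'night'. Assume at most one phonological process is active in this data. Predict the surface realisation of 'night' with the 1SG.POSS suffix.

[nɛrunivo]

In [rɔŋanovo] and [rɔŋanob] the final segment of 'egg' alternates: [v] ~ [b].
The stem 'skin' ([ŋimaŋovo], [ŋimaŋov]) shows [v] unchanged in both environments, so [v] cannot be basic with [b] derived in isolation.
So /b/ is underlying, and a rule of intervocalic spirantization — voiced stops become fricatives between vowels — gives [v].
From [nɛrunib] the stem 'night' is /nɛrunib/; between vowels this yields [nɛrunivo].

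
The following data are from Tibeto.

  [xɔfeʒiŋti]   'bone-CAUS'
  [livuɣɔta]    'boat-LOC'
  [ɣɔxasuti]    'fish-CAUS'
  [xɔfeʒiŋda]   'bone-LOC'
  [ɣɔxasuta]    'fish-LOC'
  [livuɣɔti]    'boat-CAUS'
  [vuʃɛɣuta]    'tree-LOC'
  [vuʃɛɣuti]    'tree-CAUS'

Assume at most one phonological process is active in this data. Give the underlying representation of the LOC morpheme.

The LOC suffix surfaces as [-da] and [-ta], depending on the final segment of the stem.
The CAUS suffix, which begins with [t], is invariant after every stem; so [t] is not altered by any rule here.
So the underlying form is /-da/, and voiced stops become voiceless after a vowel.

/-da/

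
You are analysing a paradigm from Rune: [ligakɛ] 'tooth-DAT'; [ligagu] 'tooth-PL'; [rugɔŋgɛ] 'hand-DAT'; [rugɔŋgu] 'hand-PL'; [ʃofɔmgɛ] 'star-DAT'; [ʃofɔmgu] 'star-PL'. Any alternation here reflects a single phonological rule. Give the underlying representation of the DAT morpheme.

/-kɛ/

The DAT morpheme has two allomorphs, [-gɛ] and [-kɛ].
The PL suffix, which begins with [g], is invariant after every stem; so [g] is not altered by any rule here.
So the underlying form is /-kɛ/, and voiceless stops become voiced after a nasal.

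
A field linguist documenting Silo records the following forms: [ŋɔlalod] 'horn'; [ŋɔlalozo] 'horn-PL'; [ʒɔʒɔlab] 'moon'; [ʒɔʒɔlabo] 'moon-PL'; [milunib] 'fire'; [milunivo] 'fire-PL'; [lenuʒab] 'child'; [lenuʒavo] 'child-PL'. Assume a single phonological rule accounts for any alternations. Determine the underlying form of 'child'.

/lenuʒav/

The root 'child' surfaces as [lenuʒab] and [lenuʒavo], with a stem-final [b] ~ [v] alternation.
Compare 'moon', with invariant [b] in [ʒɔʒɔlab] and [ʒɔʒɔlabo]: an analysis with underlying /b/ and a rule producing [v] before the PL suffix would wrongly predict alternation here too.
The alternation reflects word-final hardening: voiced fricatives become stops word-finally. /v/ is underlying.
Hence 'child' is /lenuʒav/ underlyingly.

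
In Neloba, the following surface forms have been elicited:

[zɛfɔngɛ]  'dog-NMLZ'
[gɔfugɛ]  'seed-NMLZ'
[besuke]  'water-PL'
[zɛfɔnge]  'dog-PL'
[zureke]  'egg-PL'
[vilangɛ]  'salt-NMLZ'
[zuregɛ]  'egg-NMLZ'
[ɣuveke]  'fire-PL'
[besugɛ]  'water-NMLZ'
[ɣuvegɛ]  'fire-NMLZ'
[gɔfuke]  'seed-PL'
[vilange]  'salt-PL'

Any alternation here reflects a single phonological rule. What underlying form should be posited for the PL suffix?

/-ke/

The PL morpheme has two allomorphs, [-ge] and [-ke].
The NMLZ suffix, which begins with [g], is invariant after every stem; so [g] is not altered by any rule here.
The PL suffix is therefore /-ke/ underlyingly, with post-nasal voicing: voiceless stops become voiced after a nasal.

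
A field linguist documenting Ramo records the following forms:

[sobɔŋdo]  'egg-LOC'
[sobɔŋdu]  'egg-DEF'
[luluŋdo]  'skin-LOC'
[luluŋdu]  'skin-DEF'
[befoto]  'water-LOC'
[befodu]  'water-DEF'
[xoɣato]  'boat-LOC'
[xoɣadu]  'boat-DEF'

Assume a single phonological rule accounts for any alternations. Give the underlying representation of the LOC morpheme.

The LOC suffix surfaces as [-do] and [-to], depending on the final segment of the stem.
The DEF suffix, which begins with [d], is invariant after every stem; so [d] is not altered by any rule here.
The LOC suffix is therefore /-to/ underlyingly, with post-nasal voicing: voiceless stops become voiced after a nasal.

/-to/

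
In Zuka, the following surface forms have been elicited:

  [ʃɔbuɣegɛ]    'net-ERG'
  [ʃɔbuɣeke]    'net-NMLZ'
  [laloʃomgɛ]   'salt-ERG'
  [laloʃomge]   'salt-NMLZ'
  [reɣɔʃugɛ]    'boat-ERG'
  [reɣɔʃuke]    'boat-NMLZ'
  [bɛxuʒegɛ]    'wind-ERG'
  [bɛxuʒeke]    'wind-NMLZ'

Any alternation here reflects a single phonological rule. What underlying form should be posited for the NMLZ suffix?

/-ke/

The NMLZ morpheme has two allomorphs, [-ge] and [-ke].
The ERG suffix, which begins with [g], is invariant after every stem; so [g] is not altered by any rule here.
So the underlying form is /-ke/, and voiceless stops become voiced after a nasal.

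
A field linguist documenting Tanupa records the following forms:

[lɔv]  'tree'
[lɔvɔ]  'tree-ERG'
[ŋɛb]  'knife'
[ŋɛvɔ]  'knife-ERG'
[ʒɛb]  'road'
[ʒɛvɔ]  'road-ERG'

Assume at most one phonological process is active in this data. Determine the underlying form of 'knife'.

/ŋɛb/

The stem for 'knife' ends in [b] in [ŋɛb] but [v] in [ŋɛvɔ].
Compare 'tree', with invariant [v] in [lɔv] and [lɔvɔ]: an analysis with underlying /v/ and a rule producing [b] in isolation would wrongly predict alternation here too.
The underlying segment must be /b/; voiced stops become fricatives between vowels, yielding [v] there.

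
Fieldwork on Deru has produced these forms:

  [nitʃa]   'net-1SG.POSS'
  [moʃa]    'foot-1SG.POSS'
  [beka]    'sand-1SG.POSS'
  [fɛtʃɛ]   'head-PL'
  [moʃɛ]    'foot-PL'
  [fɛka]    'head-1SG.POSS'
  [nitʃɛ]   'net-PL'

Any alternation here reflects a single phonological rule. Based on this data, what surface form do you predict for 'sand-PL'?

In [fɛka] and [fɛtʃɛ] the final segment of 'head' alternates: [k] ~ [tʃ].
Compare 'net', with invariant [tʃ] in [nitʃa] and [nitʃɛ]: an analysis with underlying /tʃ/ and a rule producing [k] before the 1SG.POSS suffix would wrongly predict alternation here too.
Therefore /k/ is basic and [tʃ] is derived by palatalization before a front vowel (/k/ becomes palato-alveolar [tʃ] before a front vowel).
The one attested form of 'sand', [beka], shows underlying /bek/. Applying the same rule before a front vowel gives [betʃɛ].

[betʃɛ]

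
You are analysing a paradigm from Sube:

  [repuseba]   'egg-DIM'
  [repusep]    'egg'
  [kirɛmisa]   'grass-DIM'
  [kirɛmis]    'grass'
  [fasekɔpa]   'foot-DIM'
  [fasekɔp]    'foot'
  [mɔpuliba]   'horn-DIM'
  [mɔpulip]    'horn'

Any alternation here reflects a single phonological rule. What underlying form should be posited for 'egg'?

In [repuseba] and [repusep] the final segment of 'egg' alternates: [b] ~ [p].
Compare 'foot', with invariant [p] in [fasekɔpa] and [fasekɔp]: an analysis with underlying /p/ and a rule producing [b] before the DIM suffix would wrongly predict alternation here too.
So /b/ is underlying, and a rule of word-final obstruent devoicing — voiced obstruents become voiceless word-finally — gives [p].

/repuseb/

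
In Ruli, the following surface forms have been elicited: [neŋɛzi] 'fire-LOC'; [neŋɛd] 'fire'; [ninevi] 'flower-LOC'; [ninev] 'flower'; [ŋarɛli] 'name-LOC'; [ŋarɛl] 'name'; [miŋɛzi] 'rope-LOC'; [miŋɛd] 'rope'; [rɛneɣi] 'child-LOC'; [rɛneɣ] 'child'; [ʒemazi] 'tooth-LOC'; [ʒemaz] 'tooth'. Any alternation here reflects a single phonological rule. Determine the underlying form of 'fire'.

'fire' shows [z] ~ [d] at the end of the stem ([neŋɛzi] vs [neŋɛd]).
The stem 'tooth' ([ʒemazi], [ʒemaz]) shows [z] unchanged in both environments, so [z] cannot be basic with [d] derived in isolation.
So /d/ is underlying, and a rule of intervocalic spirantization — voiced stops become fricatives between vowels — gives [z].
The underlying form of 'fire' is therefore /neŋɛd/.

/neŋɛd/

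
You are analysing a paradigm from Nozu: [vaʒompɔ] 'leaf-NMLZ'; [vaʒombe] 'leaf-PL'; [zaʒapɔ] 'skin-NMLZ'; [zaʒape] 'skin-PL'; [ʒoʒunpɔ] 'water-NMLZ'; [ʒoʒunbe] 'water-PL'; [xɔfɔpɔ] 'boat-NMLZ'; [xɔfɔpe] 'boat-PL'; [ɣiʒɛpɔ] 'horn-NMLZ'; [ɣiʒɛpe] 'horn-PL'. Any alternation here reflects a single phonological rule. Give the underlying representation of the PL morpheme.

The PL morpheme has two allomorphs, [-be] and [-pe].
By contrast the NMLZ suffix keeps its initial [p] throughout — that segment must be underlying.
So the underlying form is /-be/, and voiced stops become voiceless after a vowel.

/-be/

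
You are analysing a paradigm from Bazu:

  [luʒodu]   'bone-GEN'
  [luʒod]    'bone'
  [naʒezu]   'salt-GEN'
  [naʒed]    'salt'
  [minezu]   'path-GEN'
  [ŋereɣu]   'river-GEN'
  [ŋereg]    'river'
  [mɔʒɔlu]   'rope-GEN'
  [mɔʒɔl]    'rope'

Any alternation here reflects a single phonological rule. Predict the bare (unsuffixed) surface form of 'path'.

'salt' shows [z] ~ [d] at the end of the stem ([naʒezu] vs [naʒed]).
But 'bone' keeps [d] in both environments ([luʒodu], [luʒod]), so there is no rule changing /d/ to [z] before the GEN suffix.
Therefore /z/ is basic and [d] is derived by word-final hardening (voiced fricatives become stops word-finally).
From [minezu] the stem 'path' is /minez/; word-finally this yields [mined].

[mined]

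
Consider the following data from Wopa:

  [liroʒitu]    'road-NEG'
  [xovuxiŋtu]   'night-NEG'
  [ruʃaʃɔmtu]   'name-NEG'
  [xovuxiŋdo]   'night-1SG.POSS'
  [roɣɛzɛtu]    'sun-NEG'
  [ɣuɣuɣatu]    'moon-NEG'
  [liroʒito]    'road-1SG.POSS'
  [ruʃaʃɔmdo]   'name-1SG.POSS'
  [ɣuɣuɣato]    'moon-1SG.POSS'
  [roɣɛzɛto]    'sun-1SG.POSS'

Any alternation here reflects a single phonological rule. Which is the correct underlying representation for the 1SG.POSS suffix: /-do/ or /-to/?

The 1SG.POSS morpheme has two allomorphs, [-do] and [-to].
The NEG suffix, which begins with [t], is invariant after every stem; so [t] is not altered by any rule here.
So the underlying form is /-do/, and voiced stops become voiceless after a vowel.

/-do/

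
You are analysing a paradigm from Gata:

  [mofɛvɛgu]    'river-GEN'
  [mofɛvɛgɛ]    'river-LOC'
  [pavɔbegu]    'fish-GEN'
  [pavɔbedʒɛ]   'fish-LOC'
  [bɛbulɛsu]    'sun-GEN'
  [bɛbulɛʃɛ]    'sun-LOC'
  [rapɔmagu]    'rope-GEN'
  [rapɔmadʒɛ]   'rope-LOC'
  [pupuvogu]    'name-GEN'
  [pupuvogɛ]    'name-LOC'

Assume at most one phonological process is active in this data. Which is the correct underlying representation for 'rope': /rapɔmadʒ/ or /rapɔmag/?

The stem for 'rope' ends in [g] in [rapɔmagu] but [dʒ] in [rapɔmadʒɛ].
The stem 'river' ([mofɛvɛgu], [mofɛvɛgɛ]) shows [g] unchanged in both environments, so [g] cannot be basic with [dʒ] derived before the LOC suffix.
The alternation reflects depalatalization: palato-alveolar /dʒ/ and /ʃ/ become [g] and [s] when no front vowel follows. /dʒ/ is underlying.

/rapɔmadʒ/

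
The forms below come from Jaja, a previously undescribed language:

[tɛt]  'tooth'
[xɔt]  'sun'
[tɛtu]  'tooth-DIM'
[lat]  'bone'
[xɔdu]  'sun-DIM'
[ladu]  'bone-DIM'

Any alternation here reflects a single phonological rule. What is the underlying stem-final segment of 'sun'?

The root 'sun' surfaces as [xɔt] and [xɔdu], with a stem-final [t] ~ [d] alternation.
The stem 'tooth' ([tɛt], [tɛtu]) shows [t] unchanged in both environments, so [t] cannot be basic with [d] derived before the DIM suffix.
The alternation reflects word-final obstruent devoicing: voiced obstruents become voiceless word-finally. /d/ is underlying.

/d/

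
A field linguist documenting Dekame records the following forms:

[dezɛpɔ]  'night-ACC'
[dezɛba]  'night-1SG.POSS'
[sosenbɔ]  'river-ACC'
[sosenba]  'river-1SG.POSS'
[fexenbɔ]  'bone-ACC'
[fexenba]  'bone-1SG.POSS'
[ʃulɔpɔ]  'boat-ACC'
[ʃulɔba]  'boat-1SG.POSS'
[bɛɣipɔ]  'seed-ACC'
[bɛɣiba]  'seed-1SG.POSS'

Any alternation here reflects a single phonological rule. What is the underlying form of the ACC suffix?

The ACC morpheme has two allomorphs, [-bɔ] and [-pɔ].
The 1SG.POSS suffix, which begins with [b], is invariant after every stem; so [b] is not altered by any rule here.
So the underlying form is /-pɔ/, and voiceless stops become voiced after a nasal.

/-pɔ/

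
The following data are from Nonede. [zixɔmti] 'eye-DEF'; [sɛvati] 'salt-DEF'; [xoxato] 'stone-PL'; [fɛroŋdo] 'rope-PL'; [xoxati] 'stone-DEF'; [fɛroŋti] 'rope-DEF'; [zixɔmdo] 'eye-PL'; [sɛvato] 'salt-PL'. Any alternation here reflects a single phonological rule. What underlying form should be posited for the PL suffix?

The PL suffix surfaces as [-do] and [-to], depending on the final segment of the stem.
By contrast the DEF suffix keeps its initial [t] throughout — that segment must be underlying.
So the underlying form is /-do/, and voiced stops become voiceless after a vowel.

/-do/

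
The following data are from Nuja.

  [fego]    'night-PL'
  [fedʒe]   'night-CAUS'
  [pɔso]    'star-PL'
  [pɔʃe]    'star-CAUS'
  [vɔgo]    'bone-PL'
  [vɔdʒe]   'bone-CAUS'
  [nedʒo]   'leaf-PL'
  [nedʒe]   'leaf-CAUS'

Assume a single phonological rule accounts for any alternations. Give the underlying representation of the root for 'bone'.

/vɔg/

'bone' shows [g] ~ [dʒ] at the end of the stem ([vɔgo] vs [vɔdʒe]).
Compare 'leaf', with invariant [dʒ] in [nedʒo] and [nedʒe]: an analysis with underlying /dʒ/ and a rule producing [g] before the PL suffix would wrongly predict alternation here too.
The alternation reflects palatalization before a front vowel: /g/ and /s/ become palato-alveolar [dʒ] and [ʃ] before a front vowel. /g/ is underlying.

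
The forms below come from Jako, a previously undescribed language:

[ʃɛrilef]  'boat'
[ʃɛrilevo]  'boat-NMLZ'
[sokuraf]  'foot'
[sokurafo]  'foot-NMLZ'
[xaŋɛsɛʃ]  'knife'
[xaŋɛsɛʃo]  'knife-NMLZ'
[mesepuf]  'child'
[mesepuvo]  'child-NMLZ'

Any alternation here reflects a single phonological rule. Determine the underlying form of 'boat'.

/ʃɛrilev/

The stem for 'boat' ends in [f] in [ʃɛrilef] but [v] in [ʃɛrilevo].
The stem 'foot' ([sokuraf], [sokurafo]) shows [f] unchanged in both environments, so [f] cannot be basic with [v] derived before the NMLZ suffix.
Therefore /v/ is basic and [f] is derived by word-final obstruent devoicing (voiced obstruents become voiceless word-finally).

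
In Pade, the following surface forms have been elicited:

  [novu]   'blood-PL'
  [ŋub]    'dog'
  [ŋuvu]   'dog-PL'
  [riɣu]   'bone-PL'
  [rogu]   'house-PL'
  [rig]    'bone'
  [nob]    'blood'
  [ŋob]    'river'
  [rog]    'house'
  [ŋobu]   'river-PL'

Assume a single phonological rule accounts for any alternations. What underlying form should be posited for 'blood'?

/nov/

The stem for 'blood' ends in [b] in [nob] but [v] in [novu].
Compare 'river', with invariant [b] in [ŋob] and [ŋobu]: an analysis with underlying /b/ and a rule producing [v] before the PL suffix would wrongly predict alternation here too.
So /v/ is underlying, and a rule of word-final hardening — voiced fricatives become stops word-finally — gives [b].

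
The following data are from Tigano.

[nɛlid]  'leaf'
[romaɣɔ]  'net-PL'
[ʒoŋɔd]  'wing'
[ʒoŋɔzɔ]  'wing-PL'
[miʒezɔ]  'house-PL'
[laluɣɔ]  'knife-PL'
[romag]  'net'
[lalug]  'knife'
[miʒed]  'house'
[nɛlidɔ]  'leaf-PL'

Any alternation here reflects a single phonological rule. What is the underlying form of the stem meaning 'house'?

/miʒez/

In [miʒed] and [miʒezɔ] the final segment of 'house' alternates: [d] ~ [z].
If /d/ were underlying and a rule turned it into [z] before the PL suffix, 'leaf' would also alternate; but it has [d] in both [nɛlid] and [nɛlidɔ].
The underlying segment must be /z/; voiced fricatives become stops word-finally, yielding [d] there.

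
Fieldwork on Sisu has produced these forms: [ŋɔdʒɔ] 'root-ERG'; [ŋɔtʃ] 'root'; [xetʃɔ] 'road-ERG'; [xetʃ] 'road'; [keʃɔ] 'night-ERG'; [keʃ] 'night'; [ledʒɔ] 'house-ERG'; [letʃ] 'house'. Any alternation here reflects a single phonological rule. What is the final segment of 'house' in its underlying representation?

'house' shows [dʒ] ~ [tʃ] at the end of the stem ([ledʒɔ] vs [letʃ]).
But 'road' keeps [tʃ] in both environments ([xetʃɔ], [xetʃ]), so there is no rule changing /tʃ/ to [dʒ] before the ERG suffix.
The underlying segment must be /dʒ/; voiced obstruents become voiceless word-finally, yielding [tʃ] there.

/dʒ/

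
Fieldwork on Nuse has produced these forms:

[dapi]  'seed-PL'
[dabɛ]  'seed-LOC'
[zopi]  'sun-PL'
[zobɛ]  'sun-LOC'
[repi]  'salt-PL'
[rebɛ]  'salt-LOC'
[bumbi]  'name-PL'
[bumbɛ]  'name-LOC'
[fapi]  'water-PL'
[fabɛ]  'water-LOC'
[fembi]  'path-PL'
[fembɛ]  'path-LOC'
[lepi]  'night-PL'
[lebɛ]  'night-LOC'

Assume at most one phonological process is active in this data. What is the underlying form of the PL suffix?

/-pi/

The PL morpheme has two allomorphs, [-bi] and [-pi].
The LOC suffix, which begins with [b], is invariant after every stem; so [b] is not altered by any rule here.
The PL suffix is therefore /-pi/ underlyingly, with post-nasal voicing: voiceless stops become voiced after a nasal.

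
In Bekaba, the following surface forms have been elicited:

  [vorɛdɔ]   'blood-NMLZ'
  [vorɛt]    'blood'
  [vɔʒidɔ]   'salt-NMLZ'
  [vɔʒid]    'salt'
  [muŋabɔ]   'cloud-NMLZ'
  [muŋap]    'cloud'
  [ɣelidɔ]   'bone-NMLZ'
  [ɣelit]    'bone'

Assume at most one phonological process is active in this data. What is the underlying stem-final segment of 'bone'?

In [ɣelidɔ] and [ɣelit] the final segment of 'bone' alternates: [d] ~ [t].
But 'salt' keeps [d] in both environments ([vɔʒidɔ], [vɔʒid]), so there is no rule changing /d/ to [t] in isolation.
So /t/ is underlying, and a rule of intervocalic voicing — voiceless stops become voiced between vowels — gives [d].

/t/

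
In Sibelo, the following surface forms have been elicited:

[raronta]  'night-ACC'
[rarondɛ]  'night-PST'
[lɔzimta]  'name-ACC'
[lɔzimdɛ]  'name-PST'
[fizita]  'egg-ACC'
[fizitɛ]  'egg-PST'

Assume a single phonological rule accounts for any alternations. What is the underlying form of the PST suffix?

The PST suffix surfaces as [-dɛ] and [-tɛ], depending on the final segment of the stem.
The ACC suffix, which begins with [t], is invariant after every stem; so [t] is not altered by any rule here.
The PST suffix is therefore /-dɛ/ underlyingly, with post-vocalic devoicing: voiced stops become voiceless after a vowel.

/-dɛ/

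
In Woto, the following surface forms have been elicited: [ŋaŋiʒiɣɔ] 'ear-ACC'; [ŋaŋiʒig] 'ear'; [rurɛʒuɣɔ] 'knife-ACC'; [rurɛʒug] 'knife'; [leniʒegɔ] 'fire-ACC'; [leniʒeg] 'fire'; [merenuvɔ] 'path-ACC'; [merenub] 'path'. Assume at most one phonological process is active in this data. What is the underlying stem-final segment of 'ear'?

The stem for 'ear' ends in [ɣ] in [ŋaŋiʒiɣɔ] but [g] in [ŋaŋiʒig].
Compare 'fire', with invariant [g] in [leniʒegɔ] and [leniʒeg]: an analysis with underlying /g/ and a rule producing [ɣ] before the ACC suffix would wrongly predict alternation here too.
The underlying segment must be /ɣ/; voiced fricatives become stops word-finally, yielding [g] there.

/ɣ/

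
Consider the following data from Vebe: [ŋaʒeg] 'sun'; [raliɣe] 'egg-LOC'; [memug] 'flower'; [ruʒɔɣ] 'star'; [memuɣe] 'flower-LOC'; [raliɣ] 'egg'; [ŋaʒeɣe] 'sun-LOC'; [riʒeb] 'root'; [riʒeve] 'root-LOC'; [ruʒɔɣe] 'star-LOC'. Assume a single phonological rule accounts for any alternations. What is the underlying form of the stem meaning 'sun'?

/ŋaʒeg/

'sun' shows [ɣ] ~ [g] at the end of the stem ([ŋaʒeɣe] vs [ŋaʒeg]).
Compare 'egg', with invariant [ɣ] in [raliɣe] and [raliɣ]: an analysis with underlying /ɣ/ and a rule producing [g] in isolation would wrongly predict alternation here too.
The alternation reflects intervocalic spirantization: voiced stops become fricatives between vowels. /g/ is underlying.
So 'sun' = /ŋaʒeg/.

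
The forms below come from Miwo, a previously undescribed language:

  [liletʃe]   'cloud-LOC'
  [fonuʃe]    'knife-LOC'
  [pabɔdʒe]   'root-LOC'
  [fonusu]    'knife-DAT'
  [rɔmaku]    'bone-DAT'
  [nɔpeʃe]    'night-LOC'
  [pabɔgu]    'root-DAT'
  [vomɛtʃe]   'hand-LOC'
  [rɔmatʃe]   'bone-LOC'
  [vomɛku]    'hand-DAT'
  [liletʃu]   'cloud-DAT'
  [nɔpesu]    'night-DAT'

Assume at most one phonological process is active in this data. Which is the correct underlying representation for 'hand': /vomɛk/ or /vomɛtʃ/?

/vomɛk/

The stem for 'hand' ends in [tʃ] in [vomɛtʃe] but [k] in [vomɛku].
The stem 'cloud' ([liletʃe], [liletʃu]) shows [tʃ] unchanged in both environments, so [tʃ] cannot be basic with [k] derived before the DAT suffix.
The alternation reflects palatalization before a front vowel: /k/, /g/ and /s/ become palato-alveolar [tʃ], [dʒ] and [ʃ] before a front vowel. /k/ is underlying.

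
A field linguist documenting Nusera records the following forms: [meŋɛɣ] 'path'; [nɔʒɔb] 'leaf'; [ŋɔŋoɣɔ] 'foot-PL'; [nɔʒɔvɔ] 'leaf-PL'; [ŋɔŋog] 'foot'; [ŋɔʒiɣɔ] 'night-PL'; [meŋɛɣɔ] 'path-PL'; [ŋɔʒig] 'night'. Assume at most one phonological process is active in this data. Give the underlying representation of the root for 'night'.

The stem for 'night' ends in [ɣ] in [ŋɔʒiɣɔ] but [g] in [ŋɔʒig].
But 'path' keeps [ɣ] in both environments ([meŋɛɣɔ], [meŋɛɣ]), so there is no rule changing /ɣ/ to [g] in isolation.
The underlying segment must be /g/; voiced stops become fricatives between vowels, yielding [ɣ] there.

/ŋɔʒig/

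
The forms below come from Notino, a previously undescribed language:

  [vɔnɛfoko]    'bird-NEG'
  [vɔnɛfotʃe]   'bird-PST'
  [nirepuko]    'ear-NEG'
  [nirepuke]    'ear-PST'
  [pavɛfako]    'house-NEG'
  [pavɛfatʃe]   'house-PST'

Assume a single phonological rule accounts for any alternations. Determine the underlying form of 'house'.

/pavɛfatʃ/

'house' shows [k] ~ [tʃ] at the end of the stem ([pavɛfako] vs [pavɛfatʃe]).
Compare 'ear', with invariant [k] in [nirepuko] and [nirepuke]: an analysis with underlying /k/ and a rule producing [tʃ] before the PST suffix would wrongly predict alternation here too.
The alternation reflects depalatalization: palato-alveolar /tʃ/ becomes [k] when no front vowel follows. /tʃ/ is underlying.
Hence 'house' is /pavɛfatʃ/ underlyingly.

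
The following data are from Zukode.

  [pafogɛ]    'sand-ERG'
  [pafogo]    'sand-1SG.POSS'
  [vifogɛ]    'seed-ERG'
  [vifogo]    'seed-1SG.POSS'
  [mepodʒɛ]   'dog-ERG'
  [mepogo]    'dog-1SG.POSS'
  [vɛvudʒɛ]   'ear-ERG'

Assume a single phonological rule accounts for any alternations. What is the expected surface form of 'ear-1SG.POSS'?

The stem for 'dog' ends in [dʒ] in [mepodʒɛ] but [g] in [mepogo].
But 'sand' keeps [g] in both environments ([pafogɛ], [pafogo]), so there is no rule changing /g/ to [dʒ] before the ERG suffix.
The alternation reflects depalatalization: palato-alveolar /dʒ/ becomes [g] when no front vowel follows. /dʒ/ is underlying.
The one attested form of 'ear', [vɛvudʒɛ], shows underlying /vɛvudʒ/. Applying the same rule when no front vowel follows gives [vɛvugo].

[vɛvugo]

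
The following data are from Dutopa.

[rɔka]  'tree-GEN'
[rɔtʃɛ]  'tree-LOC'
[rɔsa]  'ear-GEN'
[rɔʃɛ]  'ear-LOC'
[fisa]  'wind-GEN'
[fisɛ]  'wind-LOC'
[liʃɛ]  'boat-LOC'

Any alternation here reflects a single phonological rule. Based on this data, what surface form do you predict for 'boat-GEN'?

[lisa]

In [rɔsa] and [rɔʃɛ] the final segment of 'ear' alternates: [s] ~ [ʃ].
Compare 'wind', with invariant [s] in [fisa] and [fisɛ]: an analysis with underlying /s/ and a rule producing [ʃ] before the LOC suffix would wrongly predict alternation here too.
Therefore /ʃ/ is basic and [s] is derived by depalatalization (palato-alveolar /tʃ/ and /ʃ/ become [k] and [s] when no front vowel follows).
The one attested form of 'boat', [liʃɛ], shows underlying /liʃ/. Applying the same rule when no front vowel follows gives [lisa].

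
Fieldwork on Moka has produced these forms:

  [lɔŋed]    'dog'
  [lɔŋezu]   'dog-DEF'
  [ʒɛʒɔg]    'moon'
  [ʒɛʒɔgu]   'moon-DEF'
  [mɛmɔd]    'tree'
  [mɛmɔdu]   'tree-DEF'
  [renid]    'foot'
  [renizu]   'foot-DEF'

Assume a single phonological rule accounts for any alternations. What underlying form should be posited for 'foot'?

/reniz/

The root 'foot' surfaces as [renid] and [renizu], with a stem-final [d] ~ [z] alternation.
Compare 'tree', with invariant [d] in [mɛmɔd] and [mɛmɔdu]: an analysis with underlying /d/ and a rule producing [z] before the DEF suffix would wrongly predict alternation here too.
Therefore /z/ is basic and [d] is derived by word-final hardening (voiced fricatives become stops word-finally).
So 'foot' = /reniz/.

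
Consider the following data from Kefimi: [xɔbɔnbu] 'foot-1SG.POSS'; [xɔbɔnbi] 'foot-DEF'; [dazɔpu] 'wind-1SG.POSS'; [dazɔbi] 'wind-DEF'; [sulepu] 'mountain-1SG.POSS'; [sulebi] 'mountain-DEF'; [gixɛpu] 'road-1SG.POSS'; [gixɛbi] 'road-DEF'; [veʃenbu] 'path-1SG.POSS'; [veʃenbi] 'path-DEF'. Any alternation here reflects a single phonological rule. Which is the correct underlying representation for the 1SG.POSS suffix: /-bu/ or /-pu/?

The 1SG.POSS morpheme has two allomorphs, [-bu] and [-pu].
The DEF suffix, which begins with [b], is invariant after every stem; so [b] is not altered by any rule here.
So the underlying form is /-pu/, and voiceless stops become voiced after a nasal.

/-pu/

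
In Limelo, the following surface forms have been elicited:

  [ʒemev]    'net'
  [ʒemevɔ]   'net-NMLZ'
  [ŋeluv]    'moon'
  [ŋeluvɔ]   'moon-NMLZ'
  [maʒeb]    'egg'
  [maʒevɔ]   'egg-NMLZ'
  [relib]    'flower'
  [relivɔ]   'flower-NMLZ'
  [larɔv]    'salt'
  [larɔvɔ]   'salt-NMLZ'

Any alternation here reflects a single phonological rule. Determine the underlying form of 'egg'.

/maʒeb/

In [maʒeb] and [maʒevɔ] the final segment of 'egg' alternates: [b] ~ [v].
If /v/ were underlying and a rule turned it into [b] in isolation, 'net' would also alternate; but it has [v] in both [ʒemev] and [ʒemevɔ].
The underlying segment must be /b/; voiced stops become fricatives between vowels, yielding [v] there.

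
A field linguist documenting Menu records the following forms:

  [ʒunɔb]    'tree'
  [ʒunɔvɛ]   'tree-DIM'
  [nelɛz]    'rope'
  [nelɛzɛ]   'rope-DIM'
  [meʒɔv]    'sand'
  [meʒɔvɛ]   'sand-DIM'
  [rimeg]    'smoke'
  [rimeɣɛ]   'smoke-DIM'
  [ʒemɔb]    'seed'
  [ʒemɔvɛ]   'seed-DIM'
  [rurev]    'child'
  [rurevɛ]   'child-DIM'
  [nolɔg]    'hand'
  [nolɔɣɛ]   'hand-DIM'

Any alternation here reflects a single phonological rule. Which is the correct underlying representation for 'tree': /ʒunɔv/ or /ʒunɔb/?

In [ʒunɔb] and [ʒunɔvɛ] the final segment of 'tree' alternates: [b] ~ [v].
The stem 'sand' ([meʒɔv], [meʒɔvɛ]) shows [v] unchanged in both environments, so [v] cannot be basic with [b] derived in isolation.
The alternation reflects intervocalic spirantization: voiced stops become fricatives between vowels. /b/ is underlying.

/ʒunɔb/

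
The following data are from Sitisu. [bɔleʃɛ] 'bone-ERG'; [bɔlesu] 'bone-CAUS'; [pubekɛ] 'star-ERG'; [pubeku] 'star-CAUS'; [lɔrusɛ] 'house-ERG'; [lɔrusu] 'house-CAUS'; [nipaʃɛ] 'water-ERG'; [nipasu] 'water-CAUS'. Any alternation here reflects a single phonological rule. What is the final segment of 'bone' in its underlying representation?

'bone' shows [ʃ] ~ [s] at the end of the stem ([bɔleʃɛ] vs [bɔlesu]).
The stem 'house' ([lɔrusɛ], [lɔrusu]) shows [s] unchanged in both environments, so [s] cannot be basic with [ʃ] derived before the ERG suffix.
The alternation reflects depalatalization: palato-alveolar /ʃ/ becomes [s] when no front vowel follows. /ʃ/ is underlying.

/ʃ/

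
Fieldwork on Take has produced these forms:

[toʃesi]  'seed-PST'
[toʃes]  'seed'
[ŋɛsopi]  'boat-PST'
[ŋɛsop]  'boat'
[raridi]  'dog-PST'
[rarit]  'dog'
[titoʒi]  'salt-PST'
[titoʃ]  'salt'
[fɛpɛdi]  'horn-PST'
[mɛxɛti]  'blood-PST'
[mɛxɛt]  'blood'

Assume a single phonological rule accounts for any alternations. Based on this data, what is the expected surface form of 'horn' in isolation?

[fɛpɛt]

'dog' shows [d] ~ [t] at the end of the stem ([raridi] vs [rarit]).
But 'blood' keeps [t] in both environments ([mɛxɛti], [mɛxɛt]), so there is no rule changing /t/ to [d] before the PST suffix.
So /d/ is underlying, and a rule of word-final obstruent devoicing — voiced obstruents become voiceless word-finally — gives [t].
The one attested form of 'horn', [fɛpɛdi], shows underlying /fɛpɛd/. Applying the same rule word-finally gives [fɛpɛt].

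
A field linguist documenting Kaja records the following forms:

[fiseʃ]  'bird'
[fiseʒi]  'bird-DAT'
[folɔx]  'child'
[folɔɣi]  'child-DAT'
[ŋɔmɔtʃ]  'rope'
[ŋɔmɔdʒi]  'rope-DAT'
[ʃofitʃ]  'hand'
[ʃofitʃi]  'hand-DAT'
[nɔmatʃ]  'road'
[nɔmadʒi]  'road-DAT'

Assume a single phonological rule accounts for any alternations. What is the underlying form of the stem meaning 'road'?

In [nɔmatʃ] and [nɔmadʒi] the final segment of 'road' alternates: [tʃ] ~ [dʒ].
The stem 'hand' ([ʃofitʃ], [ʃofitʃi]) shows [tʃ] unchanged in both environments, so [tʃ] cannot be basic with [dʒ] derived before the DAT suffix.
The alternation reflects word-final obstruent devoicing: voiced obstruents become voiceless word-finally. /dʒ/ is underlying.
Hence 'road' is /nɔmadʒ/ underlyingly.

/nɔmadʒ/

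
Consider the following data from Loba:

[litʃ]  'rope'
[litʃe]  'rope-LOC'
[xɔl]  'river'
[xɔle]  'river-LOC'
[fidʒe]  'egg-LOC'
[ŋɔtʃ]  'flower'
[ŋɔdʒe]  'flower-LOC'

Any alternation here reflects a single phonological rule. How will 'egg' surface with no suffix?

'flower' shows [tʃ] ~ [dʒ] at the end of the stem ([ŋɔtʃ] vs [ŋɔdʒe]).
The stem 'rope' ([litʃ], [litʃe]) shows [tʃ] unchanged in both environments, so [tʃ] cannot be basic with [dʒ] derived before the LOC suffix.
So /dʒ/ is underlying, and a rule of word-final obstruent devoicing — voiced obstruents become voiceless word-finally — gives [tʃ].
The one attested form of 'egg', [fidʒe], shows underlying /fidʒ/. Applying the same rule word-finally gives [fitʃ].

[fitʃ]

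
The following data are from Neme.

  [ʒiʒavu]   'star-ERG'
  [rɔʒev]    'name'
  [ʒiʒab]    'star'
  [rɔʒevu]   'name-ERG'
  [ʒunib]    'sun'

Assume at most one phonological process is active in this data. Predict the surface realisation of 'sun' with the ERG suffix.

In [ʒiʒavu] and [ʒiʒab] the final segment of 'star' alternates: [v] ~ [b].
Compare 'name', with invariant [v] in [rɔʒevu] and [rɔʒev]: an analysis with underlying /v/ and a rule producing [b] in isolation would wrongly predict alternation here too.
So /b/ is underlying, and a rule of intervocalic spirantization — voiced stops become fricatives between vowels — gives [v].
The one attested form of 'sun', [ʒunib], shows underlying /ʒunib/. Applying the same rule between vowels gives [ʒunivu].

[ʒunivu]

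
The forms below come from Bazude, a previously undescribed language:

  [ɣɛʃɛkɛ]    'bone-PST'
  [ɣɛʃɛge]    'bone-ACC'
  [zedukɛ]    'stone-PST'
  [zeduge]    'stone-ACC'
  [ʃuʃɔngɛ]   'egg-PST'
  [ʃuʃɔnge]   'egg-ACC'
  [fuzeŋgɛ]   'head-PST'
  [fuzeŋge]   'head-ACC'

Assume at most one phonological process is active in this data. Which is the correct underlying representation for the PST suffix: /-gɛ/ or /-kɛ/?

/-kɛ/

The PST suffix surfaces as [-gɛ] and [-kɛ], depending on the final segment of the stem.
By contrast the ACC suffix keeps its initial [g] throughout — that segment must be underlying.
The PST suffix is therefore /-kɛ/ underlyingly, with post-nasal voicing: voiceless stops become voiced after a nasal.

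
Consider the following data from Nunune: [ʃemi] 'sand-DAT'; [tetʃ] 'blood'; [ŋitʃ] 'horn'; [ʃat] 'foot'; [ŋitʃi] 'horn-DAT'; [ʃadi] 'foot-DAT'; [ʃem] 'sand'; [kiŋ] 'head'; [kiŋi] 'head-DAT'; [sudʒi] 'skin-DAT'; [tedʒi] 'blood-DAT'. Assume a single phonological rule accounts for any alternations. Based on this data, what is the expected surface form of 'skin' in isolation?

[sutʃ]

The stem for 'blood' ends in [dʒ] in [tedʒi] but [tʃ] in [tetʃ].
Compare 'horn', with invariant [tʃ] in [ŋitʃi] and [ŋitʃ]: an analysis with underlying /tʃ/ and a rule producing [dʒ] before the DAT suffix would wrongly predict alternation here too.
The underlying segment must be /dʒ/; voiced obstruents become voiceless word-finally, yielding [tʃ] there.
The one attested form of 'skin', [sudʒi], shows underlying /sudʒ/. Applying the same rule word-finally gives [sutʃ].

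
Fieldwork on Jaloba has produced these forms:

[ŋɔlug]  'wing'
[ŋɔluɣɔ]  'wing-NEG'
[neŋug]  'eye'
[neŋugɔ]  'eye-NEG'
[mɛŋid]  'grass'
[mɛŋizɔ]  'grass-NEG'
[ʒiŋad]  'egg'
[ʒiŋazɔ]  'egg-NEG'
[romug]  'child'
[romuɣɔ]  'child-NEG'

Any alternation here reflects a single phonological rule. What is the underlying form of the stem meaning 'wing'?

/ŋɔluɣ/

The stem for 'wing' ends in [g] in [ŋɔlug] but [ɣ] in [ŋɔluɣɔ].
But 'eye' keeps [g] in both environments ([neŋug], [neŋugɔ]), so there is no rule changing /g/ to [ɣ] before the NEG suffix.
So /ɣ/ is underlying, and a rule of word-final hardening — voiced fricatives become stops word-finally — gives [g].
So 'wing' = /ŋɔluɣ/.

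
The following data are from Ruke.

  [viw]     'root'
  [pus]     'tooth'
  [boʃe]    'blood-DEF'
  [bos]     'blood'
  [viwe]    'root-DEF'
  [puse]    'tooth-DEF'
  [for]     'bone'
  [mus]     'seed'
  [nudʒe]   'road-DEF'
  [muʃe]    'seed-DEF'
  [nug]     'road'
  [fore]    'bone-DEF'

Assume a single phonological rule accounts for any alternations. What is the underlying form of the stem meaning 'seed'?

/muʃ/

'seed' shows [ʃ] ~ [s] at the end of the stem ([muʃe] vs [mus]).
Compare 'tooth', with invariant [s] in [puse] and [pus]: an analysis with underlying /s/ and a rule producing [ʃ] before the DEF suffix would wrongly predict alternation here too.
The underlying segment must be /ʃ/; palato-alveolar /dʒ/ and /ʃ/ become [g] and [s] when no front vowel follows, yielding [s] there.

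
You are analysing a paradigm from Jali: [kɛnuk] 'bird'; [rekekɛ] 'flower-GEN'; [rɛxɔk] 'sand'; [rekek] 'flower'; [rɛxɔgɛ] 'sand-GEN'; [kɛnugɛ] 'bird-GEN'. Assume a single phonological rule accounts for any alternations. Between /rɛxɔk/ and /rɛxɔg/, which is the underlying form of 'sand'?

/rɛxɔg/

In [rɛxɔk] and [rɛxɔgɛ] the final segment of 'sand' alternates: [k] ~ [g].
Compare 'flower', with invariant [k] in [rekek] and [rekekɛ]: an analysis with underlying /k/ and a rule producing [g] before the GEN suffix would wrongly predict alternation here too.
So /g/ is underlying, and a rule of word-final obstruent devoicing — voiced obstruents become voiceless word-finally — gives [k].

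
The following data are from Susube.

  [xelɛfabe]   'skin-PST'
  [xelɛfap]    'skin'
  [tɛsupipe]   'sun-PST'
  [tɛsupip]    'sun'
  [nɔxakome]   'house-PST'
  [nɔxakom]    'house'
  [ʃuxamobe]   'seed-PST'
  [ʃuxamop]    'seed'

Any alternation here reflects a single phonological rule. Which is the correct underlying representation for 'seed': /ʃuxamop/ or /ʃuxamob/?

/ʃuxamob/

In [ʃuxamobe] and [ʃuxamop] the final segment of 'seed' alternates: [b] ~ [p].
If /p/ were underlying and a rule turned it into [b] before the PST suffix, 'sun' would also alternate; but it has [p] in both [tɛsupipe] and [tɛsupip].
The underlying segment must be /b/; voiced obstruents become voiceless word-finally, yielding [p] there.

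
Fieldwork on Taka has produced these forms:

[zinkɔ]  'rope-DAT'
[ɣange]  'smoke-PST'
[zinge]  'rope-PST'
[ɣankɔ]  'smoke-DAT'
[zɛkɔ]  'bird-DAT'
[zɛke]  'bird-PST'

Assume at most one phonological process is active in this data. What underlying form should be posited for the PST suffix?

/-ge/

The PST suffix surfaces as [-ge] and [-ke], depending on the final segment of the stem.
The DAT suffix, which begins with [k], is invariant after every stem; so [k] is not altered by any rule here.
So the underlying form is /-ge/, and voiced stops become voiceless after a vowel.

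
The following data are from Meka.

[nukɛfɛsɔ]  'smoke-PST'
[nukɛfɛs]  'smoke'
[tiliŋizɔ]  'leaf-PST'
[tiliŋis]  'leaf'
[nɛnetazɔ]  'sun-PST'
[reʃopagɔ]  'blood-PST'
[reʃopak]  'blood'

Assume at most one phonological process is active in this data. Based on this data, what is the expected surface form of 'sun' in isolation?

[nɛnetas]

In [tiliŋizɔ] and [tiliŋis] the final segment of 'leaf' alternates: [z] ~ [s].
The stem 'smoke' ([nukɛfɛsɔ], [nukɛfɛs]) shows [s] unchanged in both environments, so [s] cannot be basic with [z] derived before the PST suffix.
The alternation reflects word-final obstruent devoicing: voiced obstruents become voiceless word-finally. /z/ is underlying.
The one attested form of 'sun', [nɛnetazɔ], shows underlying /nɛnetaz/. Applying the same rule word-finally gives [nɛnetas].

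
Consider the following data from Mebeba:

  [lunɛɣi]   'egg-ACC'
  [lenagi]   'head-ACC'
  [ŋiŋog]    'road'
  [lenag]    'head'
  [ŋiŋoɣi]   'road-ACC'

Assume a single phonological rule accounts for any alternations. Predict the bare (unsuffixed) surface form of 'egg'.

[lunɛg]

'road' shows [ɣ] ~ [g] at the end of the stem ([ŋiŋoɣi] vs [ŋiŋog]).
The stem 'head' ([lenagi], [lenag]) shows [g] unchanged in both environments, so [g] cannot be basic with [ɣ] derived before the ACC suffix.
The alternation reflects word-final hardening: voiced fricatives become stops word-finally. /ɣ/ is underlying.
The one attested form of 'egg', [lunɛɣi], shows underlying /lunɛɣ/. Applying the same rule word-finally gives [lunɛg].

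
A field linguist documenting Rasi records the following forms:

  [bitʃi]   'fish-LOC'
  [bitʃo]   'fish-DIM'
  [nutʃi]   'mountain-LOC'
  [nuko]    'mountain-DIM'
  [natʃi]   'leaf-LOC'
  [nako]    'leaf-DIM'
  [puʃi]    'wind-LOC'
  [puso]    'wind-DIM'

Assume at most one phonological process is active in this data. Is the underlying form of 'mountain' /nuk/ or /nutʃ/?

The stem for 'mountain' ends in [tʃ] in [nutʃi] but [k] in [nuko].
But 'fish' keeps [tʃ] in both environments ([bitʃi], [bitʃo]), so there is no rule changing /tʃ/ to [k] before the DIM suffix.
The alternation reflects palatalization before a front vowel: /k/ and /s/ become palato-alveolar [tʃ] and [ʃ] before a front vowel. /k/ is underlying.

/nuk/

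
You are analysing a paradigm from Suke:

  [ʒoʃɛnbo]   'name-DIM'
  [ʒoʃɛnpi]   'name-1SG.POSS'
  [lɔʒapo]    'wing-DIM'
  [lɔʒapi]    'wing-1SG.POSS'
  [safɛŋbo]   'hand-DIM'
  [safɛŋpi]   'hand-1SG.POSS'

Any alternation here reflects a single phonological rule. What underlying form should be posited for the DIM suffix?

/-bo/

The DIM morpheme has two allomorphs, [-bo] and [-po].
By contrast the 1SG.POSS suffix keeps its initial [p] throughout — that segment must be underlying.
So the underlying form is /-bo/, and voiced stops become voiceless after a vowel.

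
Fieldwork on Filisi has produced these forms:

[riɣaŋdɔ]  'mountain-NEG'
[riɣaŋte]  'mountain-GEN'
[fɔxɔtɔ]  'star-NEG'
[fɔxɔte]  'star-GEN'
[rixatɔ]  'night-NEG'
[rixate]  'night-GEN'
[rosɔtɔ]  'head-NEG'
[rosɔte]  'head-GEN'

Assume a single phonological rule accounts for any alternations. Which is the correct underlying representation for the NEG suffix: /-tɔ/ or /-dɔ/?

/-dɔ/

The NEG suffix surfaces as [-dɔ] and [-tɔ], depending on the final segment of the stem.
By contrast the GEN suffix keeps its initial [t] throughout — that segment must be underlying.
The NEG suffix is therefore /-dɔ/ underlyingly, with post-vocalic devoicing: voiced stops become voiceless after a vowel.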